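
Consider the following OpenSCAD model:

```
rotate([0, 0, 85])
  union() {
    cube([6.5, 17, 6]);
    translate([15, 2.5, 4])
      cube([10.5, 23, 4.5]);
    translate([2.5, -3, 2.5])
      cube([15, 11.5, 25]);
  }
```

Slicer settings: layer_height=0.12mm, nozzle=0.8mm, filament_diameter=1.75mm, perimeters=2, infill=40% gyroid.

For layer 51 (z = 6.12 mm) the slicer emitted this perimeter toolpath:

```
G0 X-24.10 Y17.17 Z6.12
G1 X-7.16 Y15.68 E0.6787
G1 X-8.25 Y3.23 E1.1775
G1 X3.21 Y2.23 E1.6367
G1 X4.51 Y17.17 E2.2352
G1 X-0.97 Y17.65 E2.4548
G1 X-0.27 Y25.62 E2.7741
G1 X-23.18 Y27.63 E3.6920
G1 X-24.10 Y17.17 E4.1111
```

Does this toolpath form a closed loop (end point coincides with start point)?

Start point (G0): (-24.10, 17.17). End point (last G1): the path returns to the start — closed.

yes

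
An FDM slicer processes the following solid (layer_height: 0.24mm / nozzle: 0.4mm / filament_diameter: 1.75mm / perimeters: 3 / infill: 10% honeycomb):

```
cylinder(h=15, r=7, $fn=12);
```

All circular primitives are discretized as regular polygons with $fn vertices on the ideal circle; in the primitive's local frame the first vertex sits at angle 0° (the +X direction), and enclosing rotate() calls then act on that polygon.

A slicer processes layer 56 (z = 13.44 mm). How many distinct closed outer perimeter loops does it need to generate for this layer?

At z = 13.44 mm: the cylinder: section is a regular 12-gon, circumradius r=7. The result has 1 disconnected region.

1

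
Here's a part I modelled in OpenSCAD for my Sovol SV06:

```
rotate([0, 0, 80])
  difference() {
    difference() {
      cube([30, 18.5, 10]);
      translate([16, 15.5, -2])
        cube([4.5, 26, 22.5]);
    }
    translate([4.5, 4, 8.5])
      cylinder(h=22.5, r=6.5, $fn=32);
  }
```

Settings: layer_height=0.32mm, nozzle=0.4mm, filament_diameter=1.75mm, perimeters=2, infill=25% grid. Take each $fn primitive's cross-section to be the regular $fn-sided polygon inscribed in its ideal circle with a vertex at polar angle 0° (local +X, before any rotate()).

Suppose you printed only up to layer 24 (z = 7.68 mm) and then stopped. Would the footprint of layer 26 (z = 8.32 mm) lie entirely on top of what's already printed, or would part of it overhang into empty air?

entirely on top

Compare the two slices. At z = 7.68: the cube is present — its section is the full 30×18.5 rectangle (area 555.00 mm²); the 4.5×26 cube at (16, 15.5) contributes its full rectangle (area 117.00 mm²); After the difference (first − rest): starting from the 30×18.5 cube (555.00 mm²), the 4.5×26 cube at (16, 15.5) partially overlaps it — only the 13.50 mm² overlap (of its 117.00 mm²) is removed, clipping the outline — area = 541.50 mm²; the cylinder at (4.5, 4) is absent (z outside [8.5, 31]); Taking the first minus the rest: none of the subtracted shapes is present at this height, so that combined region is unchanged — area = 541.50 mm²; (whole slice rotated 80° about Z — lengths, areas and connectivity unchanged). At z = 8.32: the cube (footprint 30×18.5) is included at this height (area 555.00 mm²); the cube at (16, 15.5) is present — its section is the full 4.5×26 rectangle (area 117.00 mm²); Taking the first minus the rest: starting from the 30×18.5 cube (555.00 mm²), the 4.5×26 cube at (16, 15.5) partially overlaps it — only the 13.50 mm² overlap (of its 117.00 mm²) is removed, clipping the outline — area = 541.50 mm²; the cylinder at (4.5, 4) is not intersected at this z (z outside [8.5, 31]); Taking the first minus the rest: none of the subtracted shapes is present at this height, so the result so far is unchanged — area = 541.50 mm²; (whole slice rotated 80° about Z — lengths, areas and connectivity unchanged). Checking containment: the cross-section at z = 8.32 is a subset of the cross-section at z = 7.68.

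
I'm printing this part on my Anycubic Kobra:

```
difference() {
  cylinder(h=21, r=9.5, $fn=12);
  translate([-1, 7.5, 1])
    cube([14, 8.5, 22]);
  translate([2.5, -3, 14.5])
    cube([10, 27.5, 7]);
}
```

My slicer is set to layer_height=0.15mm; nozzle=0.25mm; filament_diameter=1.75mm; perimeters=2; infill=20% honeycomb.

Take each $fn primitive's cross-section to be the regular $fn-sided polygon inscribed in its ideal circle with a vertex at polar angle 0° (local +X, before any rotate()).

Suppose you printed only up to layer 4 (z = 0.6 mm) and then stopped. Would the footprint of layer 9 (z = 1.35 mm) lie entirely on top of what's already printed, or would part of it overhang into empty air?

entirely on top

Compare the two slices. At z = 0.6: the r=9.5 cylinder contributes a regular 12-gon of circumradius 9.5 (area = (12/2)·9.500²·sin(360°/12) = 270.75 mm²); the cube at (-1, 7.5) is not intersected at this z (z outside [1, 23]); the cube at (2.5, -3) does not reach this height (z outside [14.5, 21.5]); After the difference (first − rest): none of the subtracted shapes is present at this height, so the r=9.5 cylinder is unchanged — area = 270.75 mm². At z = 1.35: the r=9.5 cylinder gives a regular 12-gon of circumradius 9.5 (constant along its height) (area = (12/2)·9.500²·sin(360°/12) = 270.75 mm²); the 14×8.5 cube at (-1, 7.5) contributes its full rectangle (area 119.00 mm²); the cube at (2.5, -3) does not reach this height (z outside [14.5, 21.5]); After the difference (first − rest): starting from the r=9.5 cylinder (270.75 mm²), the 14×8.5 cube at (-1, 7.5) partially overlaps it — only the 8.61 mm² overlap (of its 119.00 mm²) is removed, clipping the outline — area = 262.14 mm². Checking containment: the cross-section at z = 1.35 is a subset of the cross-section at z = 0.6.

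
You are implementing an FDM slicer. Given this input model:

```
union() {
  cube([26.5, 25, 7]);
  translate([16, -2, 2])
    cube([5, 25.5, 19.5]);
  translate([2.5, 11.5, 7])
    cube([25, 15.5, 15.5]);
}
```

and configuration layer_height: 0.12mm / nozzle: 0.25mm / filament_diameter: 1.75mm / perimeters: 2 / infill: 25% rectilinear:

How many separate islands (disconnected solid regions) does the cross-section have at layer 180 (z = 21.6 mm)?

At z = 21.6 mm: the cube does not reach this height (z outside [0, 7]); the cube at (16, -2) is absent (z outside [2, 21.5]); the 25×15.5 cube at (2.5, 11.5) contributes its full rectangle; Merging all regions: only the 25×15.5 cube at (2.5, 11.5) is present, so the union is just that shape — 1 connected region. Overall, the cross-section is a single solid region. Island count = 1.

1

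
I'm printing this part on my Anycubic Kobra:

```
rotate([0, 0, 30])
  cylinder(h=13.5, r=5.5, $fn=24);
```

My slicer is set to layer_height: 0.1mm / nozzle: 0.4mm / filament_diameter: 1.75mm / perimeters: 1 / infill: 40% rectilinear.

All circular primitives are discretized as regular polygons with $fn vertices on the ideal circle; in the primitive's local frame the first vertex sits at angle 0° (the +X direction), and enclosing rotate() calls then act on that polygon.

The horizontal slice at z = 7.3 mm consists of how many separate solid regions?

1

At z = 7.3 mm: the r=5.5 cylinder contributes a regular 24-gon of circumradius 5.5; (rotated 30° about Z; rotation is an isometry so areas/perimeters/island counts are preserved). The result has 1 disconnected region.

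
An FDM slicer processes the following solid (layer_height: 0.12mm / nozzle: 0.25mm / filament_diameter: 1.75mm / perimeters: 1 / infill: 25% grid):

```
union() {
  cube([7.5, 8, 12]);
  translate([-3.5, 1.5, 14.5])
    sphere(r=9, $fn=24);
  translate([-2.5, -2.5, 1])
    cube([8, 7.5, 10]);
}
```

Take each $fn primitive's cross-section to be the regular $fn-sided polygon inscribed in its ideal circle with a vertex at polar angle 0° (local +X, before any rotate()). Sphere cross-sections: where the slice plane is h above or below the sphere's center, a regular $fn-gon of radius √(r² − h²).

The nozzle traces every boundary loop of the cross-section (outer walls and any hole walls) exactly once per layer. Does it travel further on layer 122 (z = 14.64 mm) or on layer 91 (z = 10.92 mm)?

Layer 122 (z = 14.64): the cube does not reach this height (z outside [0, 12]); the r=9 sphere at (-3.5, 1.5) slices to a regular 24-gon of circumradius 8.999 (√(r²−h²) with h=0.14 from center) (perimeter = 2·24·8.999·sin(180°/24) = 56.38 mm); the cube at (-2.5, -2.5) does not reach this height (z outside [1, 11]); Combining (union): only the r=9 sphere at (-3.5, 1.5) is present, so the union is just that shape — boundary = 56.38 mm. So its perimeter = 56.38 mm. Layer 91 (z = 10.92): the cube is present — its section is the full 7.5×8 rectangle (perimeter 31.00 mm); the r=9 sphere at (-3.5, 1.5) contributes a regular 24-gon of circumradius √(9²−3.58²) = 8.257 (perimeter = 2·24·8.257·sin(180°/24) = 51.73 mm); the 8×7.5 cube at (-2.5, -2.5) contributes its full rectangle (perimeter 31.00 mm); Merging all regions: the regions partially overlap (shared area 88.08 mm²), so the edge portions inside another operand are dropped and the merged outline is re-measured after clipping — boundary = 60.33 mm. So its perimeter = 60.33 mm. Layer 91 is larger (60.33 vs 56.38 mm).

layer 91 (z = 10.92 mm)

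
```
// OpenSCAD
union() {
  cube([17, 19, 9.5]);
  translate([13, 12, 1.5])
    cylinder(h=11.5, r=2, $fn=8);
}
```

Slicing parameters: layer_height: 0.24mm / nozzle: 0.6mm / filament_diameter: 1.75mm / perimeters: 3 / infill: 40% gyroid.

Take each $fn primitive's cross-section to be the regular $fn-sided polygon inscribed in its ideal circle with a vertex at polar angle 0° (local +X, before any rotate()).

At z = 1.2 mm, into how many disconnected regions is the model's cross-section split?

At z = 1.2 mm: the cube (footprint 17×19) is included at this height; the cylinder at (13, 12) is absent (z outside [1.5, 13]); Merging all regions: only the 17×19 cube is present, so the union is just that shape — 1 connected region. The result has 1 disconnected region.

1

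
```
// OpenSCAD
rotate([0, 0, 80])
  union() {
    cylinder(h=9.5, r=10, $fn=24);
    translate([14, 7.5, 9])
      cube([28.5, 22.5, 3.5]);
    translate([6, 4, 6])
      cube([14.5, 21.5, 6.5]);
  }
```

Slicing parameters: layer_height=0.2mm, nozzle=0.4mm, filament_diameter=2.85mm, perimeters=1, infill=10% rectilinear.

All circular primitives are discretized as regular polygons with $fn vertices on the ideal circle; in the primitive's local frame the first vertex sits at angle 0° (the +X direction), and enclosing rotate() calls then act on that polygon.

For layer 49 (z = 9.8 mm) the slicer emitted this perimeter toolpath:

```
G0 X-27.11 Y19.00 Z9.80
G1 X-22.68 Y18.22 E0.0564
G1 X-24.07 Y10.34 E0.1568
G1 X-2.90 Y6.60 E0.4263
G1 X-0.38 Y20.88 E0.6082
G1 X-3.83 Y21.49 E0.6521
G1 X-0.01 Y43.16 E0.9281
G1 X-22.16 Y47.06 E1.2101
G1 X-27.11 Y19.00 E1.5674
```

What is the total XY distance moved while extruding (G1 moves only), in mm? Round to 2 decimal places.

124.99 mm

Sum the Euclidean lengths of each G1 segment: total = 124.99 mm.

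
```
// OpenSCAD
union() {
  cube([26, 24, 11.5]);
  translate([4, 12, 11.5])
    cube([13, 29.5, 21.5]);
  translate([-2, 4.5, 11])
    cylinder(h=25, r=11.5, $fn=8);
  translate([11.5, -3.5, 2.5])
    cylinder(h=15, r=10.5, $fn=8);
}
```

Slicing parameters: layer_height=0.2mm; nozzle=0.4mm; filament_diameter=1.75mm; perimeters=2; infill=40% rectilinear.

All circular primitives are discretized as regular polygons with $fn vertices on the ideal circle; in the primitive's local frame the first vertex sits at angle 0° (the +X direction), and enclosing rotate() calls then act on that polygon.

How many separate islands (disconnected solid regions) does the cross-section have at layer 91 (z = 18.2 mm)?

1

At z = 18.2 mm: the cube does not reach this height (z outside [0, 11.5]); the cube at (4, 12) is present — its section is the full 13×29.5 rectangle; the r=11.5 cylinder at (-2, 4.5) gives a regular 8-gon of circumradius 11.5 (constant along its height); the cylinder at (11.5, -3.5) is absent (z outside [2.5, 17.5]); Merging all regions: the regions partially overlap (shared area 2.37 mm²), so overlapping operands fuse into one piece — 1 connected region. Overall, the cross-section is a single solid region. Island count = 1.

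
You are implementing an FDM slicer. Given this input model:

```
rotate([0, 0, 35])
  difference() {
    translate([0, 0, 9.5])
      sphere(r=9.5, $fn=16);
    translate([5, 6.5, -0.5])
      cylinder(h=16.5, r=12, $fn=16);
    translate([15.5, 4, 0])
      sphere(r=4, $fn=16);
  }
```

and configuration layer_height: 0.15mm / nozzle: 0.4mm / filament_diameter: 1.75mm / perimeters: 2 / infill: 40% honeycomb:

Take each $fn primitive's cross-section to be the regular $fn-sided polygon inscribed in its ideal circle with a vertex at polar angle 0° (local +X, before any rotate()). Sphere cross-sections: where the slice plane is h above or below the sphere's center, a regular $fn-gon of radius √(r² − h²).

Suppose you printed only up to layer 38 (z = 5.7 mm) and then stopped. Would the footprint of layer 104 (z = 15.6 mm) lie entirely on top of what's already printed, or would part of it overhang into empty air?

entirely on top

Compare the two slices. At z = 5.7: the sphere: section is a regular 16-gon, circumradius = √(r²−h²) = √(9.5²−3.8²) = 8.707 (area = (16/2)·8.707²·sin(360°/16) = 232.09 mm²); the r=12 cylinder at (5, 6.5) gives a regular 16-gon of circumradius 12 (constant along its height) (area = (16/2)·12.000²·sin(360°/16) = 440.85 mm²); the sphere at (15.5, 4) is absent (|z−center|=5.700 > r=4); After the difference (first − rest): starting from the r=9.5 sphere (232.09 mm²), the r=12 cylinder at (5, 6.5) partially overlaps it — only the 159.04 mm² overlap (of its 440.85 mm²) is removed, clipping the outline — area = 73.05 mm²; (whole slice rotated 35° about Z — lengths, areas and connectivity unchanged). At z = 15.6: the r=9.5 sphere slices to a regular 16-gon of circumradius 7.283 (√(r²−h²) with h=6.1 from center) (area = (16/2)·7.283²·sin(360°/16) = 162.38 mm²); the r=12 cylinder at (5, 6.5) gives a regular 16-gon of circumradius 12 (constant along its height) (area = (16/2)·12.000²·sin(360°/16) = 440.85 mm²); the sphere at (15.5, 4) is absent (|z−center|=15.600 > r=4); After the difference (first − rest): starting from the r=9.5 sphere (162.38 mm²), the r=12 cylinder at (5, 6.5) partially overlaps it — only the 122.41 mm² overlap (of its 440.85 mm²) is removed, clipping the outline — area = 39.97 mm²; (whole slice rotated 35° about Z — lengths, areas and connectivity unchanged). Checking containment: the cross-section at z = 15.6 is a subset of the cross-section at z = 5.7.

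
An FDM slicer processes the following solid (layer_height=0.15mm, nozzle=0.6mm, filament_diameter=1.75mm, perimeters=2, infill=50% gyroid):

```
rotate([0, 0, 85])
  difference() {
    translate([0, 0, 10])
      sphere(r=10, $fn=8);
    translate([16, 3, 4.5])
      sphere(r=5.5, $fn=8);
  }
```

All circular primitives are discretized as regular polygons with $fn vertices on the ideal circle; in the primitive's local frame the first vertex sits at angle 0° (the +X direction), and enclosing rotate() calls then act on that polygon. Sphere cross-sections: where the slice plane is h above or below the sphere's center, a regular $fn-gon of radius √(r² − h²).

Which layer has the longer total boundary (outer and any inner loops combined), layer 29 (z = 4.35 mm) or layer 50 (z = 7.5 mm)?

Layer 29 (z = 4.35): the sphere: section is a regular 8-gon, circumradius = √(r²−h²) = √(10²−5.65²) = 8.251 (perimeter = 2·8·8.251·sin(180°/8) = 50.52 mm); the sphere at (16, 3): section is a regular 8-gon, circumradius = √(r²−h²) = √(5.5²−0.15²) = 5.498 (perimeter = 2·8·5.498·sin(180°/8) = 33.66 mm); Subtracting the remaining from the first: starting from the r=10 sphere, the r=5.5 sphere at (16, 3) misses the remaining region (no effect) — boundary = 50.52 mm; (whole slice rotated 85° about Z — lengths, areas and connectivity unchanged). So its perimeter = 50.52 mm. Layer 50 (z = 7.5): the r=10 sphere contributes a regular 8-gon of circumradius √(10²−2.5²) = 9.682 (perimeter = 2·8·9.682·sin(180°/8) = 59.29 mm); the r=5.5 sphere at (16, 3) slices to a regular 8-gon of circumradius 4.610 (√(r²−h²) with h=3 from center) (perimeter = 2·8·4.610·sin(180°/8) = 28.23 mm); After the difference (first − rest): starting from the r=10 sphere, the r=5.5 sphere at (16, 3) misses the remaining region (no effect) — boundary = 59.29 mm; (whole slice rotated 85° about Z — lengths, areas and connectivity unchanged). So its perimeter = 59.29 mm. Layer 50 is larger (59.29 vs 50.52 mm).

layer 50 (z = 7.5 mm)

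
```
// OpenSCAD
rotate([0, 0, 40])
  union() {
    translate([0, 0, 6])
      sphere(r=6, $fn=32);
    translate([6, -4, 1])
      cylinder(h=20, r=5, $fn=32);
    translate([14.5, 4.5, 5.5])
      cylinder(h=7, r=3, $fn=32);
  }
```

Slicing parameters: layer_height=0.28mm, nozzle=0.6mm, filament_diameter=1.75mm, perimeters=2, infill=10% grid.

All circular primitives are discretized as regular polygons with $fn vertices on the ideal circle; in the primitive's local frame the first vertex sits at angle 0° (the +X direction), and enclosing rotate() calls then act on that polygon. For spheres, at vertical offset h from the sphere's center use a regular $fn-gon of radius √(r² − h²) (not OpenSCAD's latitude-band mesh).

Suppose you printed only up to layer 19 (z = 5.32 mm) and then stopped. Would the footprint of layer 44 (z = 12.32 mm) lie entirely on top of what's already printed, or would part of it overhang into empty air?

part overhangs

Compare the two slices. At z = 5.32: the sphere: section is a regular 32-gon, circumradius = √(r²−h²) = √(6²−0.68²) = 5.961 (area = (32/2)·5.961²·sin(360°/32) = 110.93 mm²); the r=5 cylinder at (6, -4) gives a regular 32-gon of circumradius 5 (constant along its height) (area = (32/2)·5.000²·sin(360°/32) = 78.04 mm²); the cylinder at (14.5, 4.5) does not reach this height (z outside [5.5, 12.5]); Taking the union: the regions partially overlap — summed areas 188.96 mm² minus the doubly-counted overlap 21.00 mm² gives 167.96 mm² — area = 167.96 mm²; (rotated 40° about Z; rotation is an isometry so areas/perimeters/island counts are preserved). At z = 12.32: the sphere is not intersected at this z (|z−center|=6.320 > r=6); the cylinder at (6, -4): section is a regular 32-gon, circumradius r=5 (area = (32/2)·5.000²·sin(360°/32) = 78.04 mm²); the r=3 cylinder at (14.5, 4.5) contributes a regular 32-gon of circumradius 3 (area = (32/2)·3.000²·sin(360°/32) = 28.09 mm²); Taking the union: the 2 present regions are separate (no shared area or edge), so areas and boundary lengths simply add and each stays a separate island — area = 106.13 mm²; (whole slice rotated 40° about Z — lengths, areas and connectivity unchanged). Checking containment: at z = 12.32 the cross-section extends beyond the z = 5.32 cross-section by about 28.09 mm².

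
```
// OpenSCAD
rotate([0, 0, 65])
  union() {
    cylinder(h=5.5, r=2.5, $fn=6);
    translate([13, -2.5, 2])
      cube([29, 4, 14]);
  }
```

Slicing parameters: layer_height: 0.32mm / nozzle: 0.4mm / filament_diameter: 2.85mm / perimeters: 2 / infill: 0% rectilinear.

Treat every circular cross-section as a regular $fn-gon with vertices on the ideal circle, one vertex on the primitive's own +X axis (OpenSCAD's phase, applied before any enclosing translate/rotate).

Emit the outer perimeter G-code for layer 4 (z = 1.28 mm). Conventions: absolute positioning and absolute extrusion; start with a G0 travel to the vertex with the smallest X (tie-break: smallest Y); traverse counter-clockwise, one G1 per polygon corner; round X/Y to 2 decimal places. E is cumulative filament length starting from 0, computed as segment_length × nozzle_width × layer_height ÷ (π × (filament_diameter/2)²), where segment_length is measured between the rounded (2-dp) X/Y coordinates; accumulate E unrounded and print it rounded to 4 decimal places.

At z = 1.28 mm: the r=2.5 cylinder contributes a regular 6-gon of circumradius 2.5; the cube at (13, -2.5) does not reach this height (z outside [2, 16]); Merging all regions: only the r=2.5 cylinder is present, so the union is just that shape — 1 connected region; (rotated 65° about Z; rotation is an isometry so areas/perimeters/island counts are preserved). The outline is a single polygon with 6 vertices. Extrusion per mm of travel: 0.4 × 0.32 / (π × 1.425²) = 0.020065. Accumulating E over each segment gives final E = 0.3011.

G0 X-2.49 Y-0.22 Z1.28
G1 X-1.06 Y-2.27 E0.0502
G1 X1.43 Y-2.05 E0.1003
G1 X2.49 Y0.22 E0.1506
G1 X1.06 Y2.27 E0.2007
G1 X-1.43 Y2.05 E0.2509
G1 X-2.49 Y-0.22 E0.3011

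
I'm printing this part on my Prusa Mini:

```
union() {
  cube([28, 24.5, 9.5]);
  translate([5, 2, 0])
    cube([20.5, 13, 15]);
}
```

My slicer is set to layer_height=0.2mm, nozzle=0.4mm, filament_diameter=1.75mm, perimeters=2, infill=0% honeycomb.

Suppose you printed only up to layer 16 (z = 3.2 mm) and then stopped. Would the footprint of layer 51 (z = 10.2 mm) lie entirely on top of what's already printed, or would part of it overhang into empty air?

entirely on top

Compare the two slices. At z = 3.2: the 28×24.5 cube contributes its full rectangle (area 686.00 mm²); the cube at (5, 2) (footprint 20.5×13) is included at this height (area 266.50 mm²); Taking the union: the 20.5×13 cube at (5, 2) lies entirely inside the 28×24.5 cube, so the union is just the 28×24.5 cube — area = 686.00 mm². At z = 10.2: the cube does not reach this height (z outside [0, 9.5]); the 20.5×13 cube at (5, 2) contributes its full rectangle (area 266.50 mm²); Combining (union): only the 20.5×13 cube at (5, 2) is present, so the union is just that shape — area = 266.50 mm². Checking containment: the cross-section at z = 10.2 is a subset of the cross-section at z = 3.2.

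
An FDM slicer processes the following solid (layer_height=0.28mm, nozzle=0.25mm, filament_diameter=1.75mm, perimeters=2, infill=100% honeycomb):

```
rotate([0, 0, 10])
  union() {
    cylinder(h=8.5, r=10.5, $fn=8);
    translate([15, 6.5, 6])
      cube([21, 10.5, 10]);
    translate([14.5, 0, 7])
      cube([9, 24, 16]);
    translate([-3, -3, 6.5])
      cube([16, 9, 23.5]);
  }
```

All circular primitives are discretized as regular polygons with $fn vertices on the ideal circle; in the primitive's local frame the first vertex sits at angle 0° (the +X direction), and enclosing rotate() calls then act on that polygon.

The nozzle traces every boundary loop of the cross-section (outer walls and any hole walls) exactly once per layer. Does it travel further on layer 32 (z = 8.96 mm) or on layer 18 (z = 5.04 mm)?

layer 32 (z = 8.96 mm)

Layer 32 (z = 8.96): the cylinder is not intersected at this z (z outside [0, 8.5]); the cube at (15, 6.5) (footprint 21×10.5) is included at this height (perimeter 63.00 mm); the 9×24 cube at (14.5, 0) contributes its full rectangle (perimeter 66.00 mm); the cube at (-3, -3) is present — its section is the full 16×9 rectangle (perimeter 50.00 mm); Merging all regions: the regions partially overlap (shared area 89.25 mm²), so the edge portions inside another operand are dropped and the merged outline is re-measured after clipping — boundary = 141.00 mm; (whole slice rotated 10° about Z — lengths, areas and connectivity unchanged). So its perimeter = 141.00 mm. Layer 18 (z = 5.04): the cylinder: section is a regular 8-gon, circumradius r=10.5 (perimeter = 2·8·10.500·sin(180°/8) = 64.29 mm); the cube at (15, 6.5) is not intersected at this z (z outside [6, 16]); the cube at (14.5, 0) does not reach this height (z outside [7, 23]); the cube at (-3, -3) is absent (z outside [6.5, 30]); Combining (union): only the r=10.5 cylinder is present, so the union is just that shape — boundary = 64.29 mm; (whole slice rotated 10° about Z — lengths, areas and connectivity unchanged). So its perimeter = 64.29 mm. Layer 32 is larger (141.00 vs 64.29 mm).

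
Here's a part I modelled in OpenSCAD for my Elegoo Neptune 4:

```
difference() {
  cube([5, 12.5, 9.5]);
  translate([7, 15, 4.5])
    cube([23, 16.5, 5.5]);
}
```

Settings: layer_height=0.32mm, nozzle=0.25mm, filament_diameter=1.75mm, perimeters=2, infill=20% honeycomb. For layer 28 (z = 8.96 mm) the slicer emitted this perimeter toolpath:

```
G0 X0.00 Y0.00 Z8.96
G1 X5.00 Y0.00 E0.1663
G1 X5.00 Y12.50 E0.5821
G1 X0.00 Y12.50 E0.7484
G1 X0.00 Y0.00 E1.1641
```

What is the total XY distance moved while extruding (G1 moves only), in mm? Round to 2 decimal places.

35.00 mm

Sum the Euclidean lengths of each G1 segment: total = 35.00 mm.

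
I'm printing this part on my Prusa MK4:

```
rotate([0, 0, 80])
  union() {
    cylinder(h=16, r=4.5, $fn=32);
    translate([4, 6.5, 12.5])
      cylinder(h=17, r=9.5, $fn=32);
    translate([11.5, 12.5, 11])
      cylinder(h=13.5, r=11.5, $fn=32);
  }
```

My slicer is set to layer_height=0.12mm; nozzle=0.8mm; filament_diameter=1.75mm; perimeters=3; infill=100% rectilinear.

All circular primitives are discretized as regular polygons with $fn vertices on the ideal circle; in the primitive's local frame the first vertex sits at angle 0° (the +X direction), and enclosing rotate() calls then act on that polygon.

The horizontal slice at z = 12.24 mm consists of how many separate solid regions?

2

At z = 12.24 mm: the r=4.5 cylinder gives a regular 32-gon of circumradius 4.5 (constant along its height); the cylinder at (4, 6.5) is not intersected at this z (z outside [12.5, 29.5]); the r=11.5 cylinder at (11.5, 12.5) gives a regular 32-gon of circumradius 11.5 (constant along its height); Taking the union: the 2 present regions are separate (no shared area or edge), so areas and boundary lengths simply add and each stays a separate island — 2 connected regions; (rotated 80° about Z; rotation is an isometry so areas/perimeters/island counts are preserved). The result has 2 disconnected regions.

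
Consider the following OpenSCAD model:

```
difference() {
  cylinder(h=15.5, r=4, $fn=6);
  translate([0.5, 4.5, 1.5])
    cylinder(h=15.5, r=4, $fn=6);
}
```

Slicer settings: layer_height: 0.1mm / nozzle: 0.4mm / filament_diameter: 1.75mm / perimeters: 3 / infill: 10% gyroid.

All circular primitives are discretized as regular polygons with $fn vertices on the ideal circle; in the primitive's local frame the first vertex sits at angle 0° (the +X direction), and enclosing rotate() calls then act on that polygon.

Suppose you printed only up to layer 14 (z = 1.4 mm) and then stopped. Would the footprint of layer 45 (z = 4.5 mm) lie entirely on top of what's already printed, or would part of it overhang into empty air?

Compare the two slices. At z = 1.4: the cylinder: section is a regular 6-gon, circumradius r=4 (area = (6/2)·4.000²·sin(360°/6) = 41.57 mm²); the cylinder at (0.5, 4.5) is not intersected at this z (z outside [1.5, 17]); Subtracting the remaining from the first: none of the subtracted shapes is present at this height, so the r=4 cylinder is unchanged — area = 41.57 mm². At z = 4.5: the cylinder: section is a regular 6-gon, circumradius r=4 (area = (6/2)·4.000²·sin(360°/6) = 41.57 mm²); the cylinder at (0.5, 4.5): section is a regular 6-gon, circumradius r=4 (area = (6/2)·4.000²·sin(360°/6) = 41.57 mm²); Taking the first minus the rest: starting from the r=4 cylinder (41.57 mm²), the r=4 cylinder at (0.5, 4.5) partially overlaps it — only the 11.20 mm² overlap (of its 41.57 mm²) is removed, clipping the outline — area = 30.37 mm². Checking containment: the cross-section at z = 4.5 is a subset of the cross-section at z = 1.4.

entirely on top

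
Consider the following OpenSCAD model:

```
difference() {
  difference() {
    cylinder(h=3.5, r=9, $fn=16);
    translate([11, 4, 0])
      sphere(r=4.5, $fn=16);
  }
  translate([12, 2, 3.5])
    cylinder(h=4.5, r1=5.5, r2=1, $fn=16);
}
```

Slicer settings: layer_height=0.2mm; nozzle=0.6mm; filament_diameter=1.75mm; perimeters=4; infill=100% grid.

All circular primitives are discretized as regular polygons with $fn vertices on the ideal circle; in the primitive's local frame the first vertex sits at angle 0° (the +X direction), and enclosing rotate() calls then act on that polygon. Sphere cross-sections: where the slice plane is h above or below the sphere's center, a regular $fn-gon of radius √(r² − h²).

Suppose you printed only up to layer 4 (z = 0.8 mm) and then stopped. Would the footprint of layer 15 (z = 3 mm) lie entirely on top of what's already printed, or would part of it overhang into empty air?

Compare the two slices. At z = 0.8: the cylinder: section is a regular 16-gon, circumradius r=9 (area = (16/2)·9.000²·sin(360°/16) = 247.98 mm²); the r=4.5 sphere at (11, 4) contributes a regular 16-gon of circumradius √(4.5²−0.8²) = 4.428 (area = (16/2)·4.428²·sin(360°/16) = 60.04 mm²); After the difference (first − rest): starting from the r=9 cylinder (247.98 mm²), the r=4.5 sphere at (11, 4) partially overlaps it — only the 5.99 mm² overlap (of its 60.04 mm²) is removed, clipping the outline — area = 241.98 mm²; the cone at (12, 2) does not reach this height (z outside [3.5, 8]); After the difference (first − rest): none of the subtracted shapes is present at this height, so that combined region is unchanged — area = 241.98 mm². At z = 3: the r=9 cylinder gives a regular 16-gon of circumradius 9 (constant along its height) (area = (16/2)·9.000²·sin(360°/16) = 247.98 mm²); the sphere at (11, 4): section is a regular 16-gon, circumradius = √(r²−h²) = √(4.5²−3²) = 3.354 (area = (16/2)·3.354²·sin(360°/16) = 34.44 mm²); Taking the first minus the rest: starting from the r=9 cylinder (247.98 mm²), the r=4.5 sphere at (11, 4) partially overlaps it — only the 1.03 mm² overlap (of its 34.44 mm²) is removed, clipping the outline — area = 246.95 mm²; the cone at (12, 2) is absent (z outside [3.5, 8]); Subtracting the remaining from the first: none of the subtracted shapes is present at this height, so that combined region is unchanged — area = 246.95 mm². Checking containment: at z = 3 the cross-section extends beyond the z = 0.8 cross-section by about 4.97 mm².

part overhangs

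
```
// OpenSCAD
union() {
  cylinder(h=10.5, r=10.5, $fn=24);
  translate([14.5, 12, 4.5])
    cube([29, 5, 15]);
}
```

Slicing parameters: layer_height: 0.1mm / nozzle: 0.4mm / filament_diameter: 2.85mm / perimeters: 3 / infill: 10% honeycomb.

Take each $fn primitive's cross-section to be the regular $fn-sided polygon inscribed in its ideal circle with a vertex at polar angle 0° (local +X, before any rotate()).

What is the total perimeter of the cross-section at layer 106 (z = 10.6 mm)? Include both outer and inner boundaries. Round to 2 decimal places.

At z = 10.6 mm: the cylinder is absent (z outside [0, 10.5]); the cube at (14.5, 12) (footprint 29×5) is included at this height (perimeter 68.00 mm); Merging all regions: only the 29×5 cube at (14.5, 12) is present, so the union is just that shape — boundary = 68.00 mm. Overall, the cross-section is a single solid region. Total boundary length (outer) = 68.00 mm.

68.00 mm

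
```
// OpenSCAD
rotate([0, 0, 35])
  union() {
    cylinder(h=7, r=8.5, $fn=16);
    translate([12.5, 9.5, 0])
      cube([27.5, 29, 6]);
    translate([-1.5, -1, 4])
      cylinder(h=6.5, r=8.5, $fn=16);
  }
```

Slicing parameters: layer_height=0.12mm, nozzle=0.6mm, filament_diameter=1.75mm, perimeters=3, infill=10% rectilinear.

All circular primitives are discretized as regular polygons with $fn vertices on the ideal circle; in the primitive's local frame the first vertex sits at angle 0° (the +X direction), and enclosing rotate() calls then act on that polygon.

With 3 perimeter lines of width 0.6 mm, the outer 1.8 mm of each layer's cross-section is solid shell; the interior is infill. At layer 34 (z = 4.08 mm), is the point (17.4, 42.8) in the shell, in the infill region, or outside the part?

shell

At z = 4.08 mm: the r=8.5 cylinder contributes a regular 16-gon of circumradius 8.5; the cube at (12.5, 9.5) is present — its section is the full 27.5×29 rectangle; the r=8.5 cylinder at (-1.5, -1) gives a regular 16-gon of circumradius 8.5 (constant along its height); Merging all regions: the regions partially overlap (shared area 191.13 mm²), so overlapping operands fuse into one piece — 2 connected regions; (whole slice rotated 35° about Z — lengths, areas and connectivity unchanged). Overall, the cross-section has 2 separate islands. Undo the 35° rotation: the query point maps to (38.802, 25.079) in the un-rotated model frame. The nearest boundary edge runs (40.00, 38.50)→(40.00, 9.50); distance from the point to it = 1.20 mm. (Shell/infill is judged within the island containing the point — the largest one.) The point is inside the cross-section, 1.20 mm from the nearest boundary — within the 1.8 mm shell band (3 × 0.6).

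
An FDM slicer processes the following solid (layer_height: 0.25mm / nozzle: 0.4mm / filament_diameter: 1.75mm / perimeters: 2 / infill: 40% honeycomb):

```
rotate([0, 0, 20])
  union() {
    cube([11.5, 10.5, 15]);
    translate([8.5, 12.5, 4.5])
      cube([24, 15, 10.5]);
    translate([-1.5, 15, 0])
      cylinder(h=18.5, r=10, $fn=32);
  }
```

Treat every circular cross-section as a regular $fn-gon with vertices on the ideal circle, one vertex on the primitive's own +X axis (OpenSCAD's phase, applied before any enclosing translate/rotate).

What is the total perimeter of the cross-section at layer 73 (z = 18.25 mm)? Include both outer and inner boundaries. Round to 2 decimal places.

62.73 mm

At z = 18.25 mm: the cube does not reach this height (z outside [0, 15]); the cube at (8.5, 12.5) is absent (z outside [4.5, 15]); the cylinder at (-1.5, 15): section is a regular 32-gon, circumradius r=10 (perimeter = 2·32·10.000·sin(180°/32) = 62.73 mm); Merging all regions: only the r=10 cylinder at (-1.5, 15) is present, so the union is just that shape — boundary = 62.73 mm; (whole slice rotated 20° about Z — lengths, areas and connectivity unchanged). Overall, the cross-section is a single solid region. Total boundary length (outer) = 62.73 mm.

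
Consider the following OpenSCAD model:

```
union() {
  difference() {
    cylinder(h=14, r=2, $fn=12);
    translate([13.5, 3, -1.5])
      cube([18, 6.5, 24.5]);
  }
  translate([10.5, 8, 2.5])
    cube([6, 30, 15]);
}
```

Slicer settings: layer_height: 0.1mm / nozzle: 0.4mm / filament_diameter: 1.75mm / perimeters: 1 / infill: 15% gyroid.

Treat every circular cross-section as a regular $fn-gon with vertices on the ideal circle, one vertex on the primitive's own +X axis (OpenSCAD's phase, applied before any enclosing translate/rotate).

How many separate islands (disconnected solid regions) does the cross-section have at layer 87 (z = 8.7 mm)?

2

At z = 8.7 mm: the cylinder: section is a regular 12-gon, circumradius r=2; the cube at (13.5, 3) (footprint 18×6.5) is included at this height; After the difference (first − rest): starting from the r=2 cylinder, the 18×6.5 cube at (13.5, 3) misses the remaining region (no effect) — 1 connected region; the cube at (10.5, 8) is present — its section is the full 6×30 rectangle; Combining (union): the 2 present regions are separate (no shared area or edge), so areas and boundary lengths simply add and each stays a separate island — 2 connected regions. Overall, the cross-section has 2 separate islands. Island count = 2.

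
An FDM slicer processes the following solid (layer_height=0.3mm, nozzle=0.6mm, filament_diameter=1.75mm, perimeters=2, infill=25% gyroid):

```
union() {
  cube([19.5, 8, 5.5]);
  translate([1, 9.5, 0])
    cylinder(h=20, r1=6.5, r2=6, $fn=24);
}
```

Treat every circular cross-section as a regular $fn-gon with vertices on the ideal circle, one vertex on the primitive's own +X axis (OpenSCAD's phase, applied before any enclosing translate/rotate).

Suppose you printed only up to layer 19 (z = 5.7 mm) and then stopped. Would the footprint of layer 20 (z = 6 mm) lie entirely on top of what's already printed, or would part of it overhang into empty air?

Compare the two slices. At z = 5.7: the cube is not intersected at this z (z outside [0, 5.5]); the cone at (1, 9.5) (r1=6.5→r2=6) has section circumradius 6.357 here — a regular 24-gon (area = (24/2)·6.357²·sin(360°/24) = 125.53 mm²); Combining (union): only the cone at (1, 9.5) is present, so the union is just that shape — area = 125.53 mm². At z = 6: the cube is not intersected at this z (z outside [0, 5.5]); the cone at (1, 9.5) (r1=6.5→r2=6) has section circumradius 6.350 here — a regular 24-gon (area = (24/2)·6.350²·sin(360°/24) = 125.23 mm²); Merging all regions: only the cone at (1, 9.5) is present, so the union is just that shape — area = 125.23 mm². Checking containment: the cross-section at z = 6 is a subset of the cross-section at z = 5.7.

entirely on top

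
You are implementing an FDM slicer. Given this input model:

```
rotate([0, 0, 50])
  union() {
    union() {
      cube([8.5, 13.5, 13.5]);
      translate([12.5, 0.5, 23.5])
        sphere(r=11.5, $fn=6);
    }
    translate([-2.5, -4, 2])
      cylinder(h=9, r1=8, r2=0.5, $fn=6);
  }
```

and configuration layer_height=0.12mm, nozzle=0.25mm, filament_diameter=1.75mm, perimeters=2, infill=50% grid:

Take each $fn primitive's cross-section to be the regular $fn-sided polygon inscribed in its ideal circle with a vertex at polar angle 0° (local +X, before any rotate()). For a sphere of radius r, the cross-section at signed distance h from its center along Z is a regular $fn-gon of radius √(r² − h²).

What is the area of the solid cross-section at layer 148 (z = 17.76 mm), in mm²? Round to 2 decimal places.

258.00 mm²

At z = 17.76 mm: the cube does not reach this height (z outside [0, 13.5]); the sphere at (12.5, 0.5): section is a regular 6-gon, circumradius = √(r²−h²) = √(11.5²−5.74²) = 9.965 (area = (6/2)·9.965²·sin(360°/6) = 258.00 mm²); Merging all regions: only the r=11.5 sphere at (12.5, 0.5) is present, so the union is just that shape — area = 258.00 mm²; the cone at (-2.5, -4) is absent (z outside [2, 11]); Taking the union: only that combined region is present, so the union is just that shape — area = 258.00 mm²; (rotated 50° about Z; rotation is an isometry so areas/perimeters/island counts are preserved). Overall, the cross-section is a single solid region. Net area = 258.00 mm².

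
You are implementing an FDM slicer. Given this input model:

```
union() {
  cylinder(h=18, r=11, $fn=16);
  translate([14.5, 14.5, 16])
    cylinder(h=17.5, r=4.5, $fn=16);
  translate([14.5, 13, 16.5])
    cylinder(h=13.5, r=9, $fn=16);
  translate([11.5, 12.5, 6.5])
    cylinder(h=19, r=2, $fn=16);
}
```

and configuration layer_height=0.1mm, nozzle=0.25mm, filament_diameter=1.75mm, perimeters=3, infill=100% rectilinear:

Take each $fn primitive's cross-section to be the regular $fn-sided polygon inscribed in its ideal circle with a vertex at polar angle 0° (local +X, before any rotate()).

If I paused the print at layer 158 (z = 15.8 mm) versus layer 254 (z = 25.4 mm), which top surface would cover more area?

layer 158 (z = 15.8 mm)

Layer 158 (z = 15.8): the r=11 cylinder gives a regular 16-gon of circumradius 11 (constant along its height) (area = (16/2)·11.000²·sin(360°/16) = 370.44 mm²); the cylinder at (14.5, 14.5) is absent (z outside [16, 33.5]); the cylinder at (14.5, 13) is not intersected at this z (z outside [16.5, 30]); the r=2 cylinder at (11.5, 12.5) gives a regular 16-gon of circumradius 2 (constant along its height) (area = (16/2)·2.000²·sin(360°/16) = 12.25 mm²); Taking the union: the 2 present regions are separate (no shared area or edge), so areas and boundary lengths simply add and each stays a separate island — area = 382.68 mm². So its area = 382.68 mm². Layer 254 (z = 25.4): the cylinder does not reach this height (z outside [0, 18]); the r=4.5 cylinder at (14.5, 14.5) gives a regular 16-gon of circumradius 4.5 (constant along its height) (area = (16/2)·4.500²·sin(360°/16) = 61.99 mm²); the cylinder at (14.5, 13): section is a regular 16-gon, circumradius r=9 (area = (16/2)·9.000²·sin(360°/16) = 247.98 mm²); the cylinder at (11.5, 12.5): section is a regular 16-gon, circumradius r=2 (area = (16/2)·2.000²·sin(360°/16) = 12.25 mm²); Combining (union): the regions partially overlap — summed areas 322.22 mm² minus the doubly-counted overlap 74.24 mm² gives 247.98 mm² — area = 247.98 mm². So its area = 247.98 mm². Layer 158 is larger (382.68 vs 247.98 mm²).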